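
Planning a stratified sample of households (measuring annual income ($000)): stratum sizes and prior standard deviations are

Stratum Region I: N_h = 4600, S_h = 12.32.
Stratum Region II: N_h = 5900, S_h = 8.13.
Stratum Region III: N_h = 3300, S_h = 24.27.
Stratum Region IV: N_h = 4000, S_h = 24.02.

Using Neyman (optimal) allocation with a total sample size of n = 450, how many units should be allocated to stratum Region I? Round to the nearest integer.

Neyman allocation: n_h = n · N_h S_h / Σ N_i S_i, with n = 450.
  stratum Region I: N_h·S_h = 4600·12.32 = 56672.00
  stratum Region II: N_h·S_h = 5900·8.13 = 47967.00
  stratum Region III: N_h·S_h = 3300·24.27 = 80091.00
  stratum Region IV: N_h·S_h = 4000·24.02 = 96080.00
Σ N_h S_h = 280810.00
n for stratum Region I = 450·56672.00/280810.00 = 90.817 → 91

91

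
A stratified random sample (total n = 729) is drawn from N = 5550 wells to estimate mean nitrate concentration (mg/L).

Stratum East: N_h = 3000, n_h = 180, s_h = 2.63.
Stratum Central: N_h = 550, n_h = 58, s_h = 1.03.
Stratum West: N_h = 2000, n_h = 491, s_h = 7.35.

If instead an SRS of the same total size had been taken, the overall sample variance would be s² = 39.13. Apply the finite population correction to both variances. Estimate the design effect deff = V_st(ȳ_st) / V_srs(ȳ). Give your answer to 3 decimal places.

deff ≈ 0.461

V̂(ȳ_st) = Σ W_h² (1 − n_h/N_h) s_h²/n_h, with W_h = N_h/N and N = 5550:
  stratum East: (3000/5550)²·(1 − 180/3000)·2.63²/180 = 0.0105542
  stratum Central: (550/5550)²·(1 − 58/550)·1.03²/58 = 0.00016069
  stratum West: (2000/5550)²·(1 − 491/2000)·7.35²/491 = 0.0107802
V_st = 0.021495
V_srs = (1 − 729/5550)·39.13/729 = 0.0466258
deff = V_st / V_srs = 0.021495/0.0466258 = 0.4610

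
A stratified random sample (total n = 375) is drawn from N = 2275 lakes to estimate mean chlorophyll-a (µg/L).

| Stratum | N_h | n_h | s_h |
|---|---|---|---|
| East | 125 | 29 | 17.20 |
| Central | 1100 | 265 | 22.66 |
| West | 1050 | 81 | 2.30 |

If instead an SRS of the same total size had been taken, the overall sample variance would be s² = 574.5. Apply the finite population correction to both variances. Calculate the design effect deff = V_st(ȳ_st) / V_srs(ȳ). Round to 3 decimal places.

deff ≈ 0.297

V̂(ȳ_st) = Σ W_h² (1 − n_h/N_h) s_h²/n_h, with W_h = N_h/N and N = 2275:
  stratum East: (125/2275)²·(1 − 29/125)·17.20²/29 = 0.0236525
  stratum Central: (1100/2275)²·(1 − 265/1100)·22.66²/265 = 0.343867
  stratum West: (1050/2275)²·(1 − 81/1050)·2.30²/81 = 0.0128387
V_st = 0.380358
V_srs = (1 − 375/2275)·574.5/375 = 1.27947
deff = V_st / V_srs = 0.380358/1.27947 = 0.2973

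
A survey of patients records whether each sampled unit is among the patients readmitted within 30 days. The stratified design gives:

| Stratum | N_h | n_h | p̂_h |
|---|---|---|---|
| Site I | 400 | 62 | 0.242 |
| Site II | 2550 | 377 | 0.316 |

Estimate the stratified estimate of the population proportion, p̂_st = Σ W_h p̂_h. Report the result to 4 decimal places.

p̂_st ≈ 0.3060

N = 2950; stratum weights W_h = N_h/N.
p̂_st = Σ W_h p̂_h = (400·0.242 + 2550·0.316)/2950 = 0.30597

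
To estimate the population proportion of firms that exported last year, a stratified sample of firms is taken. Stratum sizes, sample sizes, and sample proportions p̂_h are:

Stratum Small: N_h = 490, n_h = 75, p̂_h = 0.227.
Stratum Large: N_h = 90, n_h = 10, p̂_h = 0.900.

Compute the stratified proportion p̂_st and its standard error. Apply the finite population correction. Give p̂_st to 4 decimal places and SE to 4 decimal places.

N = 580; stratum weights W_h = N_h/N.
p̂_st = Σ W_h p̂_h = (490·0.227 + 90·0.900)/580 = 0.33143
V̂(p̂_st) = Σ W_h² (1 − n_h/N_h) p̂_h(1−p̂_h)/(n_h−1):
  stratum Small: (490/580)²·(1 − 75/490)·0.227·0.773/74 = 0.00143338
  stratum Large: (90/580)²·(1 − 10/90)·0.900·0.100/9 = 0.000214031
V̂(p̂_st) = 0.00164741; SE = √V̂ = 0.0405883

p̂_st ≈ 0.3314, SE ≈ 0.0406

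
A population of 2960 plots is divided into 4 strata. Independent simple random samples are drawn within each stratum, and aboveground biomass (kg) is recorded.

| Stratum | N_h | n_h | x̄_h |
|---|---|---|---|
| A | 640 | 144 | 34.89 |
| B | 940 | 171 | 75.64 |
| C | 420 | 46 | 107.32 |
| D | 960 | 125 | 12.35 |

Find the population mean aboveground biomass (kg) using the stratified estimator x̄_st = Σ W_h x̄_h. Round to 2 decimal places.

x̄_st ≈ 50.80

N = Σ N_h = 2960. Stratum weights W_h = N_h/N.
x̄_st = (640·34.89 + 940·75.64 + 420·107.32 + 960·12.35) / 2960 = 50.7978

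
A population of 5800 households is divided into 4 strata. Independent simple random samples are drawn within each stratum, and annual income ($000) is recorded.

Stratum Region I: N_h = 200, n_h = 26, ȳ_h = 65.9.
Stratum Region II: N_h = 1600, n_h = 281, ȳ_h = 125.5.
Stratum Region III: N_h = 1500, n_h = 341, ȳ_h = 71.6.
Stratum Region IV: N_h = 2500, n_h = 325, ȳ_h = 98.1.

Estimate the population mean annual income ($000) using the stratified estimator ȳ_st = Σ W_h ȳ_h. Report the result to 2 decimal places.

N = Σ N_h = 5800. Stratum weights W_h = N_h/N.
ȳ_st = (200·65.9 + 1600·125.5 + 1500·71.6 + 2500·98.1) / 5800 = 97.6948

ȳ_st ≈ 97.69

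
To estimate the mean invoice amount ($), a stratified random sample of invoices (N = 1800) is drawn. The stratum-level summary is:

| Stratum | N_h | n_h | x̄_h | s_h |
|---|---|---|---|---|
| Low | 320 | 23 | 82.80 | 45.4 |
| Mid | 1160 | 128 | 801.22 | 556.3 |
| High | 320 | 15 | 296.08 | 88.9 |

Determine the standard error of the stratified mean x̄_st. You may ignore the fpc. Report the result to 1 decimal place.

V̂(x̄_st) = Σ W_h² s_h²/n_h, with W_h = N_h/N and N = 1800:
  stratum Low: (320/1800)²·45.4²/23 = 2.8323
  stratum Mid: (1160/1800)²·556.3²/128 = 1004.1
  stratum High: (320/1800)²·88.9²/15 = 16.652
V̂(x̄_st) = 1023.59
SE(x̄_st) = √1023.59 = 31.9936

SE(x̄_st) ≈ 32.0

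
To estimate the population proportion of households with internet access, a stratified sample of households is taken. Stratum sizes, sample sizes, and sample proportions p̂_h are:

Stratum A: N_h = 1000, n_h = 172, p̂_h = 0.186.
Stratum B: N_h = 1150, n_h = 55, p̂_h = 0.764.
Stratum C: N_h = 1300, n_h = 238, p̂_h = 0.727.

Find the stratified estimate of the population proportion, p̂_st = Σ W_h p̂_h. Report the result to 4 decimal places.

N = 3450; stratum weights W_h = N_h/N.
p̂_st = Σ W_h p̂_h = (1000·0.186 + 1150·0.764 + 1300·0.727)/3450 = 0.58252

p̂_st ≈ 0.5825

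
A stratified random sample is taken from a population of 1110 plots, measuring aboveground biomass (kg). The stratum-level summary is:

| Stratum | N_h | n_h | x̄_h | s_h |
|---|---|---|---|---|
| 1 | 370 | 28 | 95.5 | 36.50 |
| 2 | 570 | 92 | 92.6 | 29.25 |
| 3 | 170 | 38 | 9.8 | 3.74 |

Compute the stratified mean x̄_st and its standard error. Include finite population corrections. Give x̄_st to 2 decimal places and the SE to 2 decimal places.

x̄_st ≈ 80.89, SE ≈ 2.64

x̄_st = Σ W_h x̄_h = (370·95.5 + 570·92.6 + 170·9.8)/1110 = 80.88559
V̂(x̄_st) = Σ W_h² (1 − n_h/N_h) s_h²/n_h, with W_h = N_h/N and N = 1110:
  stratum 1: (370/1110)²·(1 − 28/370)·36.50²/28 = 4.88663
  stratum 2: (570/1110)²·(1 − 92/570)·29.25²/92 = 2.05646
  stratum 3: (170/1110)²·(1 − 38/170)·3.74²/38 = 0.00670404
V̂(x̄_st) = 6.9498
SE(x̄_st) = √6.9498 = 2.63625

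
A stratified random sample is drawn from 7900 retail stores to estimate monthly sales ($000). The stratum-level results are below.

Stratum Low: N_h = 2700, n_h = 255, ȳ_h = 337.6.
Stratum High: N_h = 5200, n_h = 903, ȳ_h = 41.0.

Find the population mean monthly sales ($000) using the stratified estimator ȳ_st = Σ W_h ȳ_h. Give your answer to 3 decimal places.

N = Σ N_h = 7900. Stratum weights W_h = N_h/N.
ȳ_st = (2700·337.6 + 5200·41.0) / 7900 = 142.36962

ȳ_st ≈ 142.370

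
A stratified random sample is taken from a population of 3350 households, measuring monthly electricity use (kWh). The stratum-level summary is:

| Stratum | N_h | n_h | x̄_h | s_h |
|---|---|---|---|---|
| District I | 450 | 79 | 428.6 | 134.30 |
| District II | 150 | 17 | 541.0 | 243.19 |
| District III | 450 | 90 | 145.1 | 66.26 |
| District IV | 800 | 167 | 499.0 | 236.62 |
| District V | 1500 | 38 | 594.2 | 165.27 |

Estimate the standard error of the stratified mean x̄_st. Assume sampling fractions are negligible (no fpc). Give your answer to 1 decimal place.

SE(x̄_st) ≈ 13.2

V̂(x̄_st) = Σ W_h² s_h²/n_h, with W_h = N_h/N and N = 3350:
  stratum District I: (450/3350)²·134.30²/79 = 4.11965
  stratum District II: (150/3350)²·243.19²/17 = 6.97486
  stratum District III: (450/3350)²·66.26²/90 = 0.880229
  stratum District IV: (800/3350)²·236.62²/167 = 19.1195
  stratum District V: (1500/3350)²·165.27²/38 = 144.111
V̂(x̄_st) = 175.205
SE(x̄_st) = √175.205 = 13.2365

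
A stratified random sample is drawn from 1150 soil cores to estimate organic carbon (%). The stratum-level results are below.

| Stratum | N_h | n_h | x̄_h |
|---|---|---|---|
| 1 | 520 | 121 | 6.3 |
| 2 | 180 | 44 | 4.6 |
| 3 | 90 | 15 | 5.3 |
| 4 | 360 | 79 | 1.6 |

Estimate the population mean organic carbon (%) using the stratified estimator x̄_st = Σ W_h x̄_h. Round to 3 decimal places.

x̄_st ≈ 4.484

N = Σ N_h = 1150. Stratum weights W_h = N_h/N.
x̄_st = (520·6.3 + 180·4.6 + 90·5.3 + 360·1.6) / 1150 = 4.48435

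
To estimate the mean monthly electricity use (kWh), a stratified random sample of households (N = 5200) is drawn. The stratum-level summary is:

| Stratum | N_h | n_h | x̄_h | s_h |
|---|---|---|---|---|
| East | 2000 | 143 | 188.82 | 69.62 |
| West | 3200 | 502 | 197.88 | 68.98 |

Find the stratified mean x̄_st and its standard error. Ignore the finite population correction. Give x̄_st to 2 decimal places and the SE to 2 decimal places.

x̄_st = Σ W_h x̄_h = (2000·188.82 + 3200·197.88)/5200 = 194.39538
V̂(x̄_st) = Σ W_h² s_h²/n_h, with W_h = N_h/N and N = 5200:
  stratum East: (2000/5200)²·69.62²/143 = 5.01401
  stratum West: (3200/5200)²·68.98²/502 = 3.58952
V̂(x̄_st) = 8.60353
SE(x̄_st) = √8.60353 = 2.93318

x̄_st ≈ 194.40, SE ≈ 2.93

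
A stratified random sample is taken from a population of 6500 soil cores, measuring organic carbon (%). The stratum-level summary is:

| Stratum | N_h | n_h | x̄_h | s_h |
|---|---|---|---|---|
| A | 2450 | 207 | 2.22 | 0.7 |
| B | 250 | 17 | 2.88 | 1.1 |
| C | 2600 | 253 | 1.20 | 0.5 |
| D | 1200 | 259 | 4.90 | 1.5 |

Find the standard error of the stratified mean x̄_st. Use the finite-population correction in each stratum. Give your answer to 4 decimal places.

V̂(x̄_st) = Σ W_h² (1 − n_h/N_h) s_h²/n_h, with W_h = N_h/N and N = 6500:
  stratum A: (2450/6500)²·(1 − 207/2450)·0.7²/207 = 0.000307889
  stratum B: (250/6500)²·(1 − 17/250)·1.1²/17 = 9.81309e-05
  stratum C: (2600/6500)²·(1 − 253/2600)·0.5²/253 = 0.000142718
  stratum D: (1200/6500)²·(1 − 259/1200)·1.5²/259 = 0.000232181
V̂(x̄_st) = 0.000780919
SE(x̄_st) = √0.000780919 = 0.0279449

SE(x̄_st) ≈ 0.0279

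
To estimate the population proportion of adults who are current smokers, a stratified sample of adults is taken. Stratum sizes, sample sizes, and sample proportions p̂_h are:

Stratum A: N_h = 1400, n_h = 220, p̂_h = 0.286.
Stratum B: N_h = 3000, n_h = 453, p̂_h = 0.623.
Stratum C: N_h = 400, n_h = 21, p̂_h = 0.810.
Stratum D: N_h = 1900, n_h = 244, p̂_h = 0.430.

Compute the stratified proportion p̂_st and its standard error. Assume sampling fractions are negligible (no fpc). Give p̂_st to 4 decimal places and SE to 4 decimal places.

N = 6700; stratum weights W_h = N_h/N.
p̂_st = Σ W_h p̂_h = (1400·0.286 + 3000·0.623 + 400·0.810 + 1900·0.430)/6700 = 0.50901
V̂(p̂_st) = Σ W_h² p̂_h(1−p̂_h)/(n_h−1):
  stratum A: (1400/6700)²·0.286·0.714/219 = 4.07124e-05
  stratum B: (3000/6700)²·0.623·0.377/452 = 0.00010418
  stratum C: (400/6700)²·0.810·0.190/20 = 2.7427e-05
  stratum D: (1900/6700)²·0.430·0.570/243 = 8.11138e-05
V̂(p̂_st) = 0.000253433; SE = √V̂ = 0.0159196

p̂_st ≈ 0.5090, SE ≈ 0.0159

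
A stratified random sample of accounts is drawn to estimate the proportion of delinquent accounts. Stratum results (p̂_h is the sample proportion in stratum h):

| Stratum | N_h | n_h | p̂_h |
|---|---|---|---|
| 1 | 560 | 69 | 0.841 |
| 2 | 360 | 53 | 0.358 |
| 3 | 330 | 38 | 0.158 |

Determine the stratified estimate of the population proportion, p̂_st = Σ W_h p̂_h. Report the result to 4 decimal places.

p̂_st ≈ 0.5216

N = 1250; stratum weights W_h = N_h/N.
p̂_st = Σ W_h p̂_h = (560·0.841 + 360·0.358 + 330·0.158)/1250 = 0.52158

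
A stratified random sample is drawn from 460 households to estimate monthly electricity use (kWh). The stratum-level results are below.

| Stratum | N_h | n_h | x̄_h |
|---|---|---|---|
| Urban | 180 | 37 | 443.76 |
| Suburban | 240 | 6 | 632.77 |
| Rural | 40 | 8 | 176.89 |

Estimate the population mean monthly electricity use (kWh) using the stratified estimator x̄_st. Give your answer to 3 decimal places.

N = Σ N_h = 460. Stratum weights W_h = N_h/N.
x̄_st = (180·443.76 + 240·632.77 + 40·176.89) / 460 = 519.16783

x̄_st ≈ 519.168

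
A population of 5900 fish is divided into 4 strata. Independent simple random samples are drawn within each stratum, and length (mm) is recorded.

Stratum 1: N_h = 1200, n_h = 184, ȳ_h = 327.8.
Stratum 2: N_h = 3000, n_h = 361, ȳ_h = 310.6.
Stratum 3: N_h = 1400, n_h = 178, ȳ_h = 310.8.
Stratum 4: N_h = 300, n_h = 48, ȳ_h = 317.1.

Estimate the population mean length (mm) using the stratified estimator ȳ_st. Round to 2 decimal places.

ȳ_st ≈ 314.48

N = Σ N_h = 5900. Stratum weights W_h = N_h/N.
ȳ_st = (1200·327.8 + 3000·310.6 + 1400·310.8 + 300·317.1) / 5900 = 314.4763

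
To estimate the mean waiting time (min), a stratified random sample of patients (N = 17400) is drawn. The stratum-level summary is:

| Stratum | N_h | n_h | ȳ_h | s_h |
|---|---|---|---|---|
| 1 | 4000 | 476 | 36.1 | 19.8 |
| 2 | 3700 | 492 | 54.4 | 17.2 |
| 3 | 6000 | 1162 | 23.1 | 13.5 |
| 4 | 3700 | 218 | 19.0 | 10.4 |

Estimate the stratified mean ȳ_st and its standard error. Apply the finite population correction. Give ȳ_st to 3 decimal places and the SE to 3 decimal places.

ȳ_st = Σ W_h ȳ_h = (4000·36.1 + 3700·54.4 + 6000·23.1 + 3700·19.0)/17400 = 31.87241
V̂(ȳ_st) = Σ W_h² (1 − n_h/N_h) s_h²/n_h, with W_h = N_h/N and N = 17400:
  stratum 1: (4000/17400)²·(1 − 476/4000)·19.8²/476 = 0.0383461
  stratum 2: (3700/17400)²·(1 − 492/3700)·17.2²/492 = 0.0235738
  stratum 3: (6000/17400)²·(1 − 1162/6000)·13.5²/1162 = 0.0150377
  stratum 4: (3700/17400)²·(1 − 218/3700)·10.4²/218 = 0.0211126
V̂(ȳ_st) = 0.0980701
SE(ȳ_st) = √0.0980701 = 0.313162

ȳ_st ≈ 31.872, SE ≈ 0.313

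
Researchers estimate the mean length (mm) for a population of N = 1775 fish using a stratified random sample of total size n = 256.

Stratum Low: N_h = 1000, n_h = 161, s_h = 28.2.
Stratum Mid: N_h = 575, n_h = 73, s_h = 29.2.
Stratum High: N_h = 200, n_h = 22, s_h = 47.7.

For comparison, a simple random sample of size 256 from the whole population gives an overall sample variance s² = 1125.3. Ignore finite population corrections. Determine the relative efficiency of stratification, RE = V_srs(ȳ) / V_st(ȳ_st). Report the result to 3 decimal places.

RE ≈ 1.070

V̂(ȳ_st) = Σ W_h² s_h²/n_h, with W_h = N_h/N and N = 1775:
  stratum Low: (1000/1775)²·28.2²/161 = 1.56775
  stratum Mid: (575/1775)²·29.2²/73 = 1.22569
  stratum High: (200/1775)²·47.7²/22 = 1.31304
V_st = 4.10648
V_srs = s²/n = 1125.3/256 = 4.3957
Relative efficiency = V_srs / V_st = 4.3957/4.10648 = 1.0704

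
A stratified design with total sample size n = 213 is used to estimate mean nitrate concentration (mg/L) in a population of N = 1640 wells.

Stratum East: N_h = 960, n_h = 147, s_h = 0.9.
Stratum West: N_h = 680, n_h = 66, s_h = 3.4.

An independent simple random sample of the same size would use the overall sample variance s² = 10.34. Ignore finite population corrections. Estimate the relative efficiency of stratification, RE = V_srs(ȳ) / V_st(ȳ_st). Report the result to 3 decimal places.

V̂(ȳ_st) = Σ W_h² s_h²/n_h, with W_h = N_h/N and N = 1640:
  stratum East: (960/1640)²·0.9²/147 = 0.00188809
  stratum West: (680/1640)²·3.4²/66 = 0.0301123
V_st = 0.0320004
V_srs = s²/n = 10.34/213 = 0.0485446
Relative efficiency = V_srs / V_st = 0.0485446/0.0320004 = 1.5170

RE ≈ 1.517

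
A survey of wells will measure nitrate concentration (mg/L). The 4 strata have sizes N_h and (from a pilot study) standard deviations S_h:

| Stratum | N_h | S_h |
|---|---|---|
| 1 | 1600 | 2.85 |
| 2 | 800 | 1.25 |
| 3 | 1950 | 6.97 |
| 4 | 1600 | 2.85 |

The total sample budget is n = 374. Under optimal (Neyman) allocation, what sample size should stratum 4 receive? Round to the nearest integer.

72

Neyman allocation: n_h = n · N_h S_h / Σ N_i S_i, with n = 374.
  stratum 1: N_h·S_h = 1600·2.85 = 4560.00
  stratum 2: N_h·S_h = 800·1.25 = 1000.00
  stratum 3: N_h·S_h = 1950·6.97 = 13591.50
  stratum 4: N_h·S_h = 1600·2.85 = 4560.00
Σ N_h S_h = 23711.50
n for stratum 4 = 374·4560.00/23711.50 = 71.925 → 72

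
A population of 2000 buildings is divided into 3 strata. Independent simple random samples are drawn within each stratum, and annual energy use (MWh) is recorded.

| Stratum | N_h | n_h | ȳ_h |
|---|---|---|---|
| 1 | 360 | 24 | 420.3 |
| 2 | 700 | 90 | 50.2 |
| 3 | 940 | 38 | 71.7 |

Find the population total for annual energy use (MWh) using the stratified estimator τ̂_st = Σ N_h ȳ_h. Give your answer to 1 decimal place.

τ̂_st ≈ 253846.0

τ̂_st = Σ N_h ȳ_h = 360·420.3 + 700·50.2 + 940·71.7 = 253846.0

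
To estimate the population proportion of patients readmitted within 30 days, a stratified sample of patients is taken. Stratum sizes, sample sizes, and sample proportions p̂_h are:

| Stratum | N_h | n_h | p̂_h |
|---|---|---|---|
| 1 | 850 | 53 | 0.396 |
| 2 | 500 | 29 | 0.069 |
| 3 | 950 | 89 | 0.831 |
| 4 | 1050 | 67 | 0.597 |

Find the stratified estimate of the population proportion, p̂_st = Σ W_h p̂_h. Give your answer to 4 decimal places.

p̂_st ≈ 0.5336

N = 3350; stratum weights W_h = N_h/N.
p̂_st = Σ W_h p̂_h = (850·0.396 + 500·0.069 + 950·0.831 + 1050·0.597)/3350 = 0.53355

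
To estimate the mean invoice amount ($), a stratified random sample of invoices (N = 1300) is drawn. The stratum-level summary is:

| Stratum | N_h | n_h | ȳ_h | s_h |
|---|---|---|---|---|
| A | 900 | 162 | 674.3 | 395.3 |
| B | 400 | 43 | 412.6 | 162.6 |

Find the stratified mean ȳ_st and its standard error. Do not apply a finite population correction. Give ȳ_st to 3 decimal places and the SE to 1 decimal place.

ȳ_st ≈ 593.777, SE ≈ 22.8

ȳ_st = Σ W_h ȳ_h = (900·674.3 + 400·412.6)/1300 = 593.77692
V̂(ȳ_st) = Σ W_h² s_h²/n_h, with W_h = N_h/N and N = 1300:
  stratum A: (900/1300)²·395.3²/162 = 462.314
  stratum B: (400/1300)²·162.6²/43 = 58.2111
V̂(ȳ_st) = 520.525
SE(ȳ_st) = √520.525 = 22.815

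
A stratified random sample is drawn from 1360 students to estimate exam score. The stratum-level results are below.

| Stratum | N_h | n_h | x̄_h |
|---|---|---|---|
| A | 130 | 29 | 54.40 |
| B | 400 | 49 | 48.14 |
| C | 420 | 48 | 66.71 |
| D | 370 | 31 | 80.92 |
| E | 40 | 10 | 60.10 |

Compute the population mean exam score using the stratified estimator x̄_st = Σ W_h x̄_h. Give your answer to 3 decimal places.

N = Σ N_h = 1360. Stratum weights W_h = N_h/N.
x̄_st = (130·54.40 + 400·48.14 + 420·66.71 + 370·80.92 + 40·60.10) / 1360 = 63.74309

x̄_st ≈ 63.743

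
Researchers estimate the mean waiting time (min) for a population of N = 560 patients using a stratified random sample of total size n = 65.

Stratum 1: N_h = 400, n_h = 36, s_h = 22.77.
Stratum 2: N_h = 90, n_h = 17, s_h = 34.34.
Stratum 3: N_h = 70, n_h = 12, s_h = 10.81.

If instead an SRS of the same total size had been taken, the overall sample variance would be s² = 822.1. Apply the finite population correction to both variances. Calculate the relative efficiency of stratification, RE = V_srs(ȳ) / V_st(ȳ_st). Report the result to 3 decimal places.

RE ≈ 1.352

V̂(ȳ_st) = Σ W_h² (1 − n_h/N_h) s_h²/n_h, with W_h = N_h/N and N = 560:
  stratum 1: (400/560)²·(1 − 36/400)·22.77²/36 = 6.68665
  stratum 2: (90/560)²·(1 − 17/90)·34.34²/17 = 1.45325
  stratum 3: (70/560)²·(1 − 12/70)·10.81²/12 = 0.126072
V_st = 8.26598
V_srs = (1 − 65/560)·822.1/65 = 11.1797
Relative efficiency = V_srs / V_st = 11.1797/8.26598 = 1.3525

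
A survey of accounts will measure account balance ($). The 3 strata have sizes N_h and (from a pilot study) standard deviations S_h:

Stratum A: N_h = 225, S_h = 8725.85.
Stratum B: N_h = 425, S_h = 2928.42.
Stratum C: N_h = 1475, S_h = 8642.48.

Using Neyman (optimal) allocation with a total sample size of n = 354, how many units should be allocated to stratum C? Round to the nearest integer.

283

Neyman allocation: n_h = n · N_h S_h / Σ N_i S_i, with n = 354.
  stratum A: N_h·S_h = 225·8725.85 = 1963316.25
  stratum B: N_h·S_h = 425·2928.42 = 1244578.50
  stratum C: N_h·S_h = 1475·8642.48 = 12747658.00
Σ N_h S_h = 15955552.75
n for stratum C = 354·12747658.00/15955552.75 = 282.828 → 283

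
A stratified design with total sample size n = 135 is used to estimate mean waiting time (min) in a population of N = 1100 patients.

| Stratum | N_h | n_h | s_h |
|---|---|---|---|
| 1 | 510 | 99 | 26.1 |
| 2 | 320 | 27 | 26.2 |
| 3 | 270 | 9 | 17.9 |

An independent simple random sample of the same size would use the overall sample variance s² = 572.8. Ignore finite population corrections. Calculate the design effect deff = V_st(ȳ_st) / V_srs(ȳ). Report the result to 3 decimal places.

deff ≈ 1.361

V̂(ȳ_st) = Σ W_h² s_h²/n_h, with W_h = N_h/N and N = 1100:
  stratum 1: (510/1100)²·26.1²/99 = 1.47911
  stratum 2: (320/1100)²·26.2²/27 = 2.15156
  stratum 3: (270/1100)²·17.9²/9 = 2.14489
V_st = 5.77556
V_srs = s²/n = 572.8/135 = 4.24296
deff = V_st / V_srs = 5.77556/4.24296 = 1.3612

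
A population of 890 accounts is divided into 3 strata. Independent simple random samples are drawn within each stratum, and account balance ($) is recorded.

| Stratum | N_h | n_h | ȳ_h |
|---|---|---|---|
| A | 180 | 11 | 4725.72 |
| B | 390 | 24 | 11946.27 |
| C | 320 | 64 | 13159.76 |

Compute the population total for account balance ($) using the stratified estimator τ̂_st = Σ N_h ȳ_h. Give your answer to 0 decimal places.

τ̂_st ≈ 9720798

τ̂_st = Σ N_h ȳ_h = 180·4725.72 + 390·11946.27 + 320·13159.76 = 9720798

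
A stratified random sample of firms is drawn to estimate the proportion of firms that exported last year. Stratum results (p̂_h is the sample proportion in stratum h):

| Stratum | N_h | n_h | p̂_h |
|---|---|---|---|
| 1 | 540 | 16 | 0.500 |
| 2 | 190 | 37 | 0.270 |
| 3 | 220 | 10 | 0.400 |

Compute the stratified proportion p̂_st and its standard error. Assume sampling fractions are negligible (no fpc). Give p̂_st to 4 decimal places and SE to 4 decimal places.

N = 950; stratum weights W_h = N_h/N.
p̂_st = Σ W_h p̂_h = (540·0.500 + 190·0.270 + 220·0.400)/950 = 0.43084
V̂(p̂_st) = Σ W_h² p̂_h(1−p̂_h)/(n_h−1):
  stratum 1: (540/950)²·0.500·0.500/15 = 0.00538504
  stratum 2: (190/950)²·0.270·0.730/36 = 0.000219
  stratum 3: (220/950)²·0.400·0.600/9 = 0.0014301
V̂(p̂_st) = 0.00703414; SE = √V̂ = 0.0838698

p̂_st ≈ 0.4308, SE ≈ 0.0839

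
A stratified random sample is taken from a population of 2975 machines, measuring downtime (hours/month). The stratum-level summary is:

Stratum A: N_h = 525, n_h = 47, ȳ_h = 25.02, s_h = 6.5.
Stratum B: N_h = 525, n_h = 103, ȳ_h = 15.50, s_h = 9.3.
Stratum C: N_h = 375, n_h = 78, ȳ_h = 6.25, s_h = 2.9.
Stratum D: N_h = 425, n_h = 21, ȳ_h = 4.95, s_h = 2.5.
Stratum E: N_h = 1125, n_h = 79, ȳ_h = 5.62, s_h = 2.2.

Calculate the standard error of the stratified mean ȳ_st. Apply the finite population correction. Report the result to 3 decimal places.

V̂(ȳ_st) = Σ W_h² (1 − n_h/N_h) s_h²/n_h, with W_h = N_h/N and N = 2975:
  stratum A: (525/2975)²·(1 − 47/525)·6.5²/47 = 0.0254884
  stratum B: (525/2975)²·(1 − 103/525)·9.3²/103 = 0.0210197
  stratum C: (375/2975)²·(1 − 78/375)·2.9²/78 = 0.0013568
  stratum D: (425/2975)²·(1 − 21/425)·2.5²/21 = 0.00577374
  stratum E: (1125/2975)²·(1 − 79/1125)·2.2²/79 = 0.0081457
V̂(ȳ_st) = 0.0617843
SE(ȳ_st) = √0.0617843 = 0.248564

SE(ȳ_st) ≈ 0.249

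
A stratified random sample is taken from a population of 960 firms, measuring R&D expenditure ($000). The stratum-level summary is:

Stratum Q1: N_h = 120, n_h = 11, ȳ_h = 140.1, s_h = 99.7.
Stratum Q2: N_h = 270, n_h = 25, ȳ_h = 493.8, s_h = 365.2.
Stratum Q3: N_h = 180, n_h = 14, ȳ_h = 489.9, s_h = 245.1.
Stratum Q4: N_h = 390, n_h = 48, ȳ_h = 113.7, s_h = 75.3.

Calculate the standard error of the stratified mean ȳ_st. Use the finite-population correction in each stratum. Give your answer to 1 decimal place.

SE(ȳ_st) ≈ 23.5

V̂(ȳ_st) = Σ W_h² (1 − n_h/N_h) s_h²/n_h, with W_h = N_h/N and N = 960:
  stratum Q1: (120/960)²·(1 − 11/120)·99.7²/11 = 12.8252
  stratum Q2: (270/960)²·(1 − 25/270)·365.2²/25 = 382.921
  stratum Q3: (180/960)²·(1 − 14/180)·245.1²/14 = 139.122
  stratum Q4: (390/960)²·(1 − 48/390)·75.3²/48 = 17.0961
V̂(ȳ_st) = 551.964
SE(ȳ_st) = √551.964 = 23.4939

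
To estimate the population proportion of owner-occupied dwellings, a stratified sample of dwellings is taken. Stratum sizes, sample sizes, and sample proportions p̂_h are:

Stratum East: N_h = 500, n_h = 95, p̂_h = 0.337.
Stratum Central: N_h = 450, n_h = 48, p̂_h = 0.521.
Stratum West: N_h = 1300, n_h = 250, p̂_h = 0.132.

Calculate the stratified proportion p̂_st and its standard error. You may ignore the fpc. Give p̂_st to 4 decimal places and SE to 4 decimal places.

p̂_st ≈ 0.2554, SE ≈ 0.0220

N = 2250; stratum weights W_h = N_h/N.
p̂_st = Σ W_h p̂_h = (500·0.337 + 450·0.521 + 1300·0.132)/2250 = 0.25536
V̂(p̂_st) = Σ W_h² p̂_h(1−p̂_h)/(n_h−1):
  stratum East: (500/2250)²·0.337·0.663/94 = 0.000117379
  stratum Central: (450/2250)²·0.521·0.479/47 = 0.000212391
  stratum West: (1300/2250)²·0.132·0.868/249 = 0.000153609
V̂(p̂_st) = 0.000483378; SE = √V̂ = 0.0219859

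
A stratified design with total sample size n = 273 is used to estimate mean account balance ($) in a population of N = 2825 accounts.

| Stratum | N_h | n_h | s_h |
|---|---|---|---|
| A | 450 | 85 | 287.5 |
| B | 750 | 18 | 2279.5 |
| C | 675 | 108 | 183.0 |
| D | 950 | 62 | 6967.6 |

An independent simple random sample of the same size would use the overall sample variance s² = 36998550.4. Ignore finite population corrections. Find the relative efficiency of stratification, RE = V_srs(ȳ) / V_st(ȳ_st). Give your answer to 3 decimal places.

RE ≈ 1.244

V̂(ȳ_st) = Σ W_h² s_h²/n_h, with W_h = N_h/N and N = 2825:
  stratum A: (450/2825)²·287.5²/85 = 24.6743
  stratum B: (750/2825)²·2279.5²/18 = 20346.6
  stratum C: (675/2825)²·183.0²/108 = 17.7031
  stratum D: (950/2825)²·6967.6²/62 = 88549.3
V_st = 108938
V_srs = s²/n = 36998550.4/273 = 135526
Relative efficiency = V_srs / V_st = 135526/108938 = 1.2441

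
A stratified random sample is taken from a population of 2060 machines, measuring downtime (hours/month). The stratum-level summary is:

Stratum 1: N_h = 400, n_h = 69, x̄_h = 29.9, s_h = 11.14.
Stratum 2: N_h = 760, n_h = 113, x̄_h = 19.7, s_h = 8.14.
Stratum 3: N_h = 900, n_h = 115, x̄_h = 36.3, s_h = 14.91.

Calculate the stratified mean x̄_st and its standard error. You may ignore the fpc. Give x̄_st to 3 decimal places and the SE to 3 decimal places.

x̄_st ≈ 28.933, SE ≈ 0.719

x̄_st = Σ W_h x̄_h = (400·29.9 + 760·19.7 + 900·36.3)/2060 = 28.93301
V̂(x̄_st) = Σ W_h² s_h²/n_h, with W_h = N_h/N and N = 2060:
  stratum 1: (400/2060)²·11.14²/69 = 0.067812
  stratum 2: (760/2060)²·8.14²/113 = 0.0798111
  stratum 3: (900/2060)²·14.91²/115 = 0.368984
V̂(x̄_st) = 0.516608
SE(x̄_st) = √0.516608 = 0.718754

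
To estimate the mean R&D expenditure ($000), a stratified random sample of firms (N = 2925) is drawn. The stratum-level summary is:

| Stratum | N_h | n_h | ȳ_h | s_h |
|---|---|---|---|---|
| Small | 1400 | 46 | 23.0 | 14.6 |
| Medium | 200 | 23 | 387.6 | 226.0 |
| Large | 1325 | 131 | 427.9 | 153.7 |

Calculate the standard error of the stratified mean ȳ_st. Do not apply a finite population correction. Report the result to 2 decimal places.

SE(ȳ_st) ≈ 6.96

V̂(ȳ_st) = Σ W_h² s_h²/n_h, with W_h = N_h/N and N = 2925:
  stratum Small: (1400/2925)²·14.6²/46 = 1.06158
  stratum Medium: (200/2925)²·226.0²/23 = 10.3824
  stratum Large: (1325/2925)²·153.7²/131 = 37.0047
V̂(ȳ_st) = 48.4486
SE(ȳ_st) = √48.4486 = 6.96051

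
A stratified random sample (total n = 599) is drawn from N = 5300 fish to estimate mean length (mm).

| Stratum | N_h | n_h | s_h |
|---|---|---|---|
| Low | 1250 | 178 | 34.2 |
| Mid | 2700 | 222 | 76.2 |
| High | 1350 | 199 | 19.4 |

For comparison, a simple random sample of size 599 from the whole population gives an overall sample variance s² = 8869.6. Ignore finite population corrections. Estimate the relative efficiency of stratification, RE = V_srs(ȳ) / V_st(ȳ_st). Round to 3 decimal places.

V̂(ȳ_st) = Σ W_h² s_h²/n_h, with W_h = N_h/N and N = 5300:
  stratum Low: (1250/5300)²·34.2²/178 = 0.365511
  stratum Mid: (2700/5300)²·76.2²/222 = 6.78786
  stratum High: (1350/5300)²·19.4²/199 = 0.122706
V_st = 7.27608
V_srs = s²/n = 8869.6/599 = 14.8073
Relative efficiency = V_srs / V_st = 14.8073/7.27608 = 2.0351

RE ≈ 2.035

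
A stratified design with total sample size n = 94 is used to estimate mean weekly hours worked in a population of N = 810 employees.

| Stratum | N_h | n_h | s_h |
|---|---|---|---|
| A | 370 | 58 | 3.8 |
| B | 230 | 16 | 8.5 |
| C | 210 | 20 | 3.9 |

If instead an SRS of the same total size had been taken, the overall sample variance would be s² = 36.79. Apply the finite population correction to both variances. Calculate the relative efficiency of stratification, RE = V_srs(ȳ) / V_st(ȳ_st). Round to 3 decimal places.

RE ≈ 0.807

V̂(ȳ_st) = Σ W_h² (1 − n_h/N_h) s_h²/n_h, with W_h = N_h/N and N = 810:
  stratum A: (370/810)²·(1 − 58/370)·3.8²/58 = 0.0438052
  stratum B: (230/810)²·(1 − 16/230)·8.5²/16 = 0.338758
  stratum C: (210/810)²·(1 − 20/210)·3.9²/20 = 0.046249
V_st = 0.428812
V_srs = (1 − 94/810)·36.79/94 = 0.345963
Relative efficiency = V_srs / V_st = 0.345963/0.428812 = 0.8068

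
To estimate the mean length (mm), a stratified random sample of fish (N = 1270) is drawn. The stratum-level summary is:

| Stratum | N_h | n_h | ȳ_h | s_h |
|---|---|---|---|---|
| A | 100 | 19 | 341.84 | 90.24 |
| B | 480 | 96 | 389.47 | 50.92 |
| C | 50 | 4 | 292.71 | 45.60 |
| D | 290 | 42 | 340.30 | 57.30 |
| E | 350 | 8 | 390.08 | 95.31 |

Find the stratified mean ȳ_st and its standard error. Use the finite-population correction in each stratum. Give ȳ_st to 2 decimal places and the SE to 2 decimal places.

ȳ_st ≈ 370.85, SE ≈ 9.68

ȳ_st = Σ W_h ȳ_h = (100·341.84 + 480·389.47 + 50·292.71 + 290·340.30 + 350·390.08)/1270 = 370.85047
V̂(ȳ_st) = Σ W_h² (1 − n_h/N_h) s_h²/n_h, with W_h = N_h/N and N = 1270:
  stratum A: (100/1270)²·(1 − 19/100)·90.24²/19 = 2.1524
  stratum B: (480/1270)²·(1 − 96/480)·50.92²/96 = 3.08653
  stratum C: (50/1270)²·(1 − 4/50)·45.60²/4 = 0.741293
  stratum D: (290/1270)²·(1 − 42/290)·57.30²/42 = 3.4858
  stratum E: (350/1270)²·(1 − 8/350)·95.31²/8 = 84.2701
V̂(ȳ_st) = 93.7361
SE(ȳ_st) = √93.7361 = 9.68174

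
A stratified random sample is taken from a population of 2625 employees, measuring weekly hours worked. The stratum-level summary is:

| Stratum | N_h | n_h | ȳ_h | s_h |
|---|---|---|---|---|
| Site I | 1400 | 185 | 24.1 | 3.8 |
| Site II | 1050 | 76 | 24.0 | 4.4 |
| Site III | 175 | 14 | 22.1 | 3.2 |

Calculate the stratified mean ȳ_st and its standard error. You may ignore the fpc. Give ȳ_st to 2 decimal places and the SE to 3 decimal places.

ȳ_st = Σ W_h ȳ_h = (1400·24.1 + 1050·24.0 + 175·22.1)/2625 = 23.92667
V̂(ȳ_st) = Σ W_h² s_h²/n_h, with W_h = N_h/N and N = 2625:
  stratum Site I: (1400/2625)²·3.8²/185 = 0.022202
  stratum Site II: (1050/2625)²·4.4²/76 = 0.0407579
  stratum Site III: (175/2625)²·3.2²/14 = 0.00325079
V̂(ȳ_st) = 0.0662107
SE(ȳ_st) = √0.0662107 = 0.257314

ȳ_st ≈ 23.93, SE ≈ 0.257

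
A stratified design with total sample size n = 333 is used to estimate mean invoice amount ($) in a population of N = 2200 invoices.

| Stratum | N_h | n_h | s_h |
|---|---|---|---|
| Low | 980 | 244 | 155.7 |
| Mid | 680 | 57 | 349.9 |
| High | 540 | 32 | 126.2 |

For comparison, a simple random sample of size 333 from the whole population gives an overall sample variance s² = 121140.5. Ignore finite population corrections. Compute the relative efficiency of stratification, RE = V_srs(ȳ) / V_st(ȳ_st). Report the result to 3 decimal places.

RE ≈ 1.427

V̂(ȳ_st) = Σ W_h² s_h²/n_h, with W_h = N_h/N and N = 2200:
  stratum Low: (980/2200)²·155.7²/244 = 19.7149
  stratum Mid: (680/2200)²·349.9²/57 = 205.204
  stratum High: (540/2200)²·126.2²/32 = 29.9855
V_st = 254.904
V_srs = s²/n = 121140.5/333 = 363.785
Relative efficiency = V_srs / V_st = 363.785/254.904 = 1.4271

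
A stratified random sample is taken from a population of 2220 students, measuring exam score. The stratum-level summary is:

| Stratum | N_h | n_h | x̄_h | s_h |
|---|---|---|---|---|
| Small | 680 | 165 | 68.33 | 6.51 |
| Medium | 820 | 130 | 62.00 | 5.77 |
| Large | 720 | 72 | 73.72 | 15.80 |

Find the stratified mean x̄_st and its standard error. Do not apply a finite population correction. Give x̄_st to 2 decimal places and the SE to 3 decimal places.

x̄_st = Σ W_h x̄_h = (680·68.33 + 820·62.00 + 720·73.72)/2220 = 67.74000
V̂(x̄_st) = Σ W_h² s_h²/n_h, with W_h = N_h/N and N = 2220:
  stratum Small: (680/2220)²·6.51²/165 = 0.0240985
  stratum Medium: (820/2220)²·5.77²/130 = 0.0349406
  stratum Large: (720/2220)²·15.80²/72 = 0.364704
V̂(x̄_st) = 0.423743
SE(x̄_st) = √0.423743 = 0.650956

x̄_st ≈ 67.74, SE ≈ 0.651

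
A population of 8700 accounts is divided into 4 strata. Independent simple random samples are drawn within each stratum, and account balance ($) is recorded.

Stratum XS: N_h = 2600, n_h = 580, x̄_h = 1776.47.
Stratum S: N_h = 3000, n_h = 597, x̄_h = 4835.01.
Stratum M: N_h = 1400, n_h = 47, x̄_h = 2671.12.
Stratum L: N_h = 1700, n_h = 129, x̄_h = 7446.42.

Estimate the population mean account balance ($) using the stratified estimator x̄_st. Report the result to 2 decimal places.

N = Σ N_h = 8700. Stratum weights W_h = N_h/N.
x̄_st = (2600·1776.47 + 3000·4835.01 + 1400·2671.12 + 1700·7446.42) / 8700 = 4083.0269

x̄_st ≈ 4083.03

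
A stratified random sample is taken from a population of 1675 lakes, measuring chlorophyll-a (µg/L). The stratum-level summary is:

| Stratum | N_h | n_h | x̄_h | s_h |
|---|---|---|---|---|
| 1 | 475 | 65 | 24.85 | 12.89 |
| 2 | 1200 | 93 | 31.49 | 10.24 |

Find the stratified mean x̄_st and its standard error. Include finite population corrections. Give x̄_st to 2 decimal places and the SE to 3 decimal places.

x̄_st = Σ W_h x̄_h = (475·24.85 + 1200·31.49)/1675 = 29.60701
V̂(x̄_st) = Σ W_h² (1 − n_h/N_h) s_h²/n_h, with W_h = N_h/N and N = 1675:
  stratum 1: (475/1675)²·(1 − 65/475)·12.89²/65 = 0.177435
  stratum 2: (1200/1675)²·(1 − 93/1200)·10.24²/93 = 0.533846
V̂(x̄_st) = 0.711282
SE(x̄_st) = √0.711282 = 0.843375

x̄_st ≈ 29.61, SE ≈ 0.843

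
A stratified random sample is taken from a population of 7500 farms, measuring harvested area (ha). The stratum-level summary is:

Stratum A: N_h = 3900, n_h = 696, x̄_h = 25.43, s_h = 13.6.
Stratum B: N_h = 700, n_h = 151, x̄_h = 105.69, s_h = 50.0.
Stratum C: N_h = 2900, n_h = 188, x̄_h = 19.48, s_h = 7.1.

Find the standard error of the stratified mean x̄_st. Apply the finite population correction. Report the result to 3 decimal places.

SE(x̄_st) ≈ 0.458

V̂(x̄_st) = Σ W_h² (1 − n_h/N_h) s_h²/n_h, with W_h = N_h/N and N = 7500:
  stratum A: (3900/7500)²·(1 − 696/3900)·13.6²/696 = 0.0590341
  stratum B: (700/7500)²·(1 − 151/700)·50.0²/151 = 0.113113
  stratum C: (2900/7500)²·(1 − 188/2900)·7.1²/188 = 0.0374907
V̂(x̄_st) = 0.209637
SE(x̄_st) = √0.209637 = 0.457862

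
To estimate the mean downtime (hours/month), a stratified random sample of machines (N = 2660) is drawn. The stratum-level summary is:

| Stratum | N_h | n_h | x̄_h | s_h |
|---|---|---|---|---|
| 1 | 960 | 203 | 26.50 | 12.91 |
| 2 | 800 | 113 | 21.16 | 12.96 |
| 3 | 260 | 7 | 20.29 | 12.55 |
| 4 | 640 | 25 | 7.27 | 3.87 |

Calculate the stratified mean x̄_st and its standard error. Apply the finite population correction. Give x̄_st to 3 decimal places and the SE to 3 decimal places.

x̄_st ≈ 19.660, SE ≈ 0.665

x̄_st = Σ W_h x̄_h = (960·26.50 + 800·21.16 + 260·20.29 + 640·7.27)/2660 = 19.66023
V̂(x̄_st) = Σ W_h² (1 − n_h/N_h) s_h²/n_h, with W_h = N_h/N and N = 2660:
  stratum 1: (960/2660)²·(1 − 203/960)·12.91²/203 = 0.0843258
  stratum 2: (800/2660)²·(1 − 113/800)·12.96²/113 = 0.115456
  stratum 3: (260/2660)²·(1 − 7/260)·12.55²/7 = 0.20918
  stratum 4: (640/2660)²·(1 − 25/640)·3.87²/25 = 0.0333253
V̂(x̄_st) = 0.442287
SE(x̄_st) = √0.442287 = 0.665046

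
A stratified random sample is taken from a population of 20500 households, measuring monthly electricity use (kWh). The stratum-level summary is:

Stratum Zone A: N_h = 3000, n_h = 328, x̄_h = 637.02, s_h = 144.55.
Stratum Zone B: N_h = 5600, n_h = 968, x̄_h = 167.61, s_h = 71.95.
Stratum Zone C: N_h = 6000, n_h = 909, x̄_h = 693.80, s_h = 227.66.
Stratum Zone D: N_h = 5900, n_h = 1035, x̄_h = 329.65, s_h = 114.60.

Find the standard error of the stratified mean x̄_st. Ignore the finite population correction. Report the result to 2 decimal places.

V̂(x̄_st) = Σ W_h² s_h²/n_h, with W_h = N_h/N and N = 20500:
  stratum Zone A: (3000/20500)²·144.55²/328 = 1.36426
  stratum Zone B: (5600/20500)²·71.95²/968 = 0.399075
  stratum Zone C: (6000/20500)²·227.66²/909 = 4.88432
  stratum Zone D: (5900/20500)²·114.60²/1035 = 1.05105
V̂(x̄_st) = 7.69871
SE(x̄_st) = √7.69871 = 2.77466

SE(x̄_st) ≈ 2.77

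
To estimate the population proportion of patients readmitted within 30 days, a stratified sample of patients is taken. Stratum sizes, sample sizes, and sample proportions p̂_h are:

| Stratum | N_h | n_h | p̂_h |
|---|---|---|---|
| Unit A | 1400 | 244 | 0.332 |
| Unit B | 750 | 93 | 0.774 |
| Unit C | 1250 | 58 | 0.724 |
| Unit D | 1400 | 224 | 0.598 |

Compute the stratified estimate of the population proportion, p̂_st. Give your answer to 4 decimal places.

p̂_st ≈ 0.5807

N = 4800; stratum weights W_h = N_h/N.
p̂_st = Σ W_h p̂_h = (1400·0.332 + 750·0.774 + 1250·0.724 + 1400·0.598)/4800 = 0.58073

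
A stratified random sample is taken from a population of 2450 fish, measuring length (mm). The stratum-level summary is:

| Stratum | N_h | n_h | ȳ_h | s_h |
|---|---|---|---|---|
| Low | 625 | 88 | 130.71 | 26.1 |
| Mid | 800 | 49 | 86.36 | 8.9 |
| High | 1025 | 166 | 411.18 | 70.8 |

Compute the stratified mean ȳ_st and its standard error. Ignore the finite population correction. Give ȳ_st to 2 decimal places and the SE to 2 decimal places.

ȳ_st = Σ W_h ȳ_h = (625·130.71 + 800·86.36 + 1025·411.18)/2450 = 233.56786
V̂(ȳ_st) = Σ W_h² s_h²/n_h, with W_h = N_h/N and N = 2450:
  stratum Low: (625/2450)²·26.1²/88 = 0.503763
  stratum Mid: (800/2450)²·8.9²/49 = 0.172358
  stratum High: (1025/2450)²·70.8²/166 = 5.28535
V̂(ȳ_st) = 5.96147
SE(ȳ_st) = √5.96147 = 2.44161

ȳ_st ≈ 233.57, SE ≈ 2.44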